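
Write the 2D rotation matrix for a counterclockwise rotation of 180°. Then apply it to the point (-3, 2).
R = [[-1, 0], [0, -1]]; R·(-3, 2) = (3, -2)

Rotation matrix formula: R(θ) = [[cos θ, -sin θ], [sin θ, cos θ]]
For θ = 180°:
cos(180°) = -1
sin(180°) = 0
R = [[-1, 0], [0, -1]]
Apply to (-3, 2): [-1·-3 + (0)·2, 0·-3 + -1·2] = (3, -2)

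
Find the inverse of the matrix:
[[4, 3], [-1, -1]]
[[1, 3], [-1, -4]]

For [[a,b],[c,d]], inverse = (1/det)·[[d,-b],[-c,a]]
det = 4·-1 - 3·-1 = -1
Inverse = (1/-1)·[[-1, -3], [1, 4]]
        = [[1, 3], [-1, -4]]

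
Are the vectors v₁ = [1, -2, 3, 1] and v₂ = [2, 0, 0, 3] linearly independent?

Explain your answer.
Yes, linearly independent

Two vectors are linearly dependent iff one is a scalar multiple of the other.
No single scalar k satisfies v₂ = k·v₁ (the ratios of corresponding entries disagree), so v₁ and v₂ are linearly independent.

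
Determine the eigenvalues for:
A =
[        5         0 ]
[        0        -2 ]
λ = -2, 5

Solve det(A - λI) = 0. For a 2×2 matrix the characteristic equation is λ² - (trace)λ + det = 0.
trace(A) = a + d = 5 - 2 = 3.
det(A) = a*d - b*c = (5)*(-2) - (0)*(0) = -10 - 0 = -10.
Characteristic equation: λ² - (3)λ + (-10) = 0.
Discriminant = (3)² - 4*(-10) = 9 + 40 = 49.
λ = (3 ± √49) / 2 = (3 ± 7) / 2 = -2, 5.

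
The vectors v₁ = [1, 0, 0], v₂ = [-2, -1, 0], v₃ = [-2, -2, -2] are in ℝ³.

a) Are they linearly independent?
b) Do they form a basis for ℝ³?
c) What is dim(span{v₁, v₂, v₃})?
Yes independent, yes basis, dim = 3

Stack v₁, v₂, v₃ as rows of a 3×3 matrix.
[[1, 0, 0]; [-2, -1, 0]; [-2, -2, -2]] is already lower triangular with nonzero diagonal entries (1, -1, -2), so its determinant is the product of the diagonal entries, det = (1)·(-1)·(-2) = 2 ≠ 0, and the rows are linearly independent.
Three linearly independent vectors in ℝ³ form a basis for ℝ³, so dim(span{v₁,v₂,v₃}) = 3.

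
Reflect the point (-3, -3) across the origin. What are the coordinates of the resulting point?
(3, 3)

Reflection across origin: (-3, -3) → (3, 3)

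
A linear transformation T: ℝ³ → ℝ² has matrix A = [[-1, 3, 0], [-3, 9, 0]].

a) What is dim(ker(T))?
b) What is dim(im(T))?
dim(ker) = 2, dim(im) = 1

Observe that row 2 = 3 × row 1 (so the rows are linearly dependent).
Thus rank(A) = 1 (only one linearly independent row).
dim(im(T)) = rank(A) = 1.
By the rank-nullity theorem applied to T: ℝ³ → ℝ², rank(A) + nullity(A) = 3 (the domain dimension), so dim(ker(T)) = 3 - 1 = 2.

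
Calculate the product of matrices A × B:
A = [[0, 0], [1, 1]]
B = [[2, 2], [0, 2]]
[[0, 0], [2, 4]]

Matrix multiplication:
C[0][0] = 0×2 + 0×0 = 0
C[0][1] = 0×2 + 0×2 = 0
C[1][0] = 1×2 + 1×0 = 2
C[1][1] = 1×2 + 1×2 = 4
Result: [[0, 0], [2, 4]]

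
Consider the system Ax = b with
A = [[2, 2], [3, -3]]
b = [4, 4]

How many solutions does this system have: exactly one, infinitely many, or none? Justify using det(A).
Exactly one solution

Compute det(A) = (2)*(-3) - (2)*(3) = -12.
Because det(A) ≠ 0, A is invertible and Ax = b has a unique solution for every b (here x = A⁻¹ b).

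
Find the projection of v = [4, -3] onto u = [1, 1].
[1/2, 1/2]

The projection of v onto u is proj_u(v) = ((v·u) / (u·u)) · u.
v·u = (4)*(1) + (-3)*(1) = 1.
u·u = (1)*(1) + (1)*(1) = 2.
coefficient = 1 / 2 = 1/2.
proj_u(v) = 1/2 · [1, 1] = [1/2, 1/2].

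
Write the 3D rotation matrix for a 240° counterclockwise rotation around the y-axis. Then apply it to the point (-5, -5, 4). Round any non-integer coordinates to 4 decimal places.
R = [[-1/2, 0, -√3/2], [0, 1, 0], [√3/2, 0, -1/2]]; R·(-5, -5, 4) = (-0.9641, -5.0000, -6.3301)

Rotation matrix for 240° around y-axis:
cos(240°) = -1/2, sin(240°) = -√3/2
R = [[-1/2, 0, -√3/2], [0, 1, 0], [√3/2, 0, -1/2]]
Apply to (-5, -5, 4): R·[-5, -5, 4]ᵀ = (-0.9641, -5.0000, -6.3301)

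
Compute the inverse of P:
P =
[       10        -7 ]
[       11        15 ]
det(P) = 227
P⁻¹ =
[   15/227     7/227 ]
[  -11/227    10/227 ]

For a 2×2 matrix P = [[a, b], [c, d]] with det(P) ≠ 0, P⁻¹ = (1/det(P)) * [[d, -b], [-c, a]].
det(P) = (10)*(15) - (-7)*(11) = 150 + 77 = 227.
P⁻¹ = (1/227) * [[15, 7], [-11, 10]].
Dividing each entry by 227 and reducing:
P⁻¹ =
[   15/227     7/227 ]
[  -11/227    10/227 ]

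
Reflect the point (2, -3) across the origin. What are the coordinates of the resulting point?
(-2, 3)

Reflection across origin: (2, -3) → (-2, 3)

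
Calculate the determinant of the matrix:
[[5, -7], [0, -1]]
-5

For a 2×2 matrix [[a, b], [c, d]], det = ad - bc
det = (5)(-1) - (-7)(0) = -5 - 0 = -5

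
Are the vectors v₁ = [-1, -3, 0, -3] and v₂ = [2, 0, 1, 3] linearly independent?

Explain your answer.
Yes, linearly independent

Two vectors are linearly dependent iff one is a scalar multiple of the other.
No single scalar k satisfies v₂ = k·v₁ (the ratios of corresponding entries disagree), so v₁ and v₂ are linearly independent.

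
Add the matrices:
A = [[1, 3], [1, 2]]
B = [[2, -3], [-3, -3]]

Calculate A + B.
[[3, 0], [-2, -1]]

Add corresponding elements:
(1)+(2)=3
(3)+(-3)=0
(1)+(-3)=-2
(2)+(-3)=-1
A + B = [[3, 0], [-2, -1]]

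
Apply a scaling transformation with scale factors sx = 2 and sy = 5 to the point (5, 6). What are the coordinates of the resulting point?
(10, 30)

Scaling matrix:
[[2, 0], [0, 5]]
Result: (5 × 2, 6 × 5) = (10, 30)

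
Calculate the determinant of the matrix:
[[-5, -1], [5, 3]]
-10

For a 2×2 matrix [[a, b], [c, d]], det = ad - bc
det = (-5)(3) - (-1)(5) = -15 - -5 = -10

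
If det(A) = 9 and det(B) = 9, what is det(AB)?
81

Use the multiplicative property of determinants: det(AB) = det(A)*det(B).
det(AB) = (9)*(9) = 81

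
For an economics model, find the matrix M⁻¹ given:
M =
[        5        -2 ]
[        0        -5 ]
det(M) = -25
M⁻¹ =
[      1/5     -2/25 ]
[        0      -1/5 ]

For a 2×2 matrix M = [[a, b], [c, d]] with det(M) ≠ 0, M⁻¹ = (1/det(M)) * [[d, -b], [-c, a]].
det(M) = (5)*(-5) - (-2)*(0) = -25 - 0 = -25.
M⁻¹ = (1/-25) * [[-5, 2], [0, 5]].
Dividing each entry by -25 and reducing:
M⁻¹ =
[      1/5     -2/25 ]
[        0      -1/5 ]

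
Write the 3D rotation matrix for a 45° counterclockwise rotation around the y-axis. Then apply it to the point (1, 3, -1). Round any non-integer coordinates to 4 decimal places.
R = [[√2/2, 0, √2/2], [0, 1, 0], [-√2/2, 0, √2/2]]; R·(1, 3, -1) = (0.0000, 3.0000, -1.4142)

Rotation matrix for 45° around y-axis:
cos(45°) = √2/2, sin(45°) = √2/2
R = [[√2/2, 0, √2/2], [0, 1, 0], [-√2/2, 0, √2/2]]
Apply to (1, 3, -1): R·[1, 3, -1]ᵀ = (0.0000, 3.0000, -1.4142)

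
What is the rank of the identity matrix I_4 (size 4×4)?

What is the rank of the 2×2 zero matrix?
rank(I_4) = 4, rank(0) = 0

The identity I_4 has 4 columns that are the standard basis vectors e_1, …, e_4. These are linearly independent, so all 4 columns are pivots and rank(I_4) = 4.
The 2×2 zero matrix has every entry zero, so every row is the zero row and there are no pivots; rank(0) = 0.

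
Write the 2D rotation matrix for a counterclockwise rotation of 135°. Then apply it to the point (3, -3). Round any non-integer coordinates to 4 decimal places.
R = [[-√2/2, -√2/2], [√2/2, -√2/2]]; R·(3, -3) = (0.0000, 4.2426)

Rotation matrix formula: R(θ) = [[cos θ, -sin θ], [sin θ, cos θ]]
For θ = 135°:
cos(135°) = -√2/2
sin(135°) = √2/2
R = [[-√2/2, -√2/2], [√2/2, -√2/2]]
Apply to (3, -3): [-√2/2·3 + (-√2/2)·-3, √2/2·3 + -√2/2·-3] = (0.0000, 4.2426)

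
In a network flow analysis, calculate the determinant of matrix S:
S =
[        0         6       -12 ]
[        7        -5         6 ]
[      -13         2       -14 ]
det(S) = 732

Expand along row 0 (cofactor expansion): det(S) = a*(e*i - f*h) - b*(d*i - f*g) + c*(d*h - e*g), where the 3×3 is [[a, b, c], [d, e, f], [g, h, i]].
Minor M_00 = (-5)*(-14) - (6)*(2) = 70 - 12 = 58.
Minor M_01 = (7)*(-14) - (6)*(-13) = -98 + 78 = -20.
Minor M_02 = (7)*(2) - (-5)*(-13) = 14 - 65 = -51.
det(S) = (0)*(58) - (6)*(-20) + (-12)*(-51) = 0 + 120 + 612 = 732.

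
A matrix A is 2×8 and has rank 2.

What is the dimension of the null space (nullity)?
6

The rank-nullity theorem for an m×n matrix states:
rank(A) + nullity(A) = n (the number of columns).
Here n = 8 and rank(A) = 2, so nullity(A) = 8 - 2 = 6.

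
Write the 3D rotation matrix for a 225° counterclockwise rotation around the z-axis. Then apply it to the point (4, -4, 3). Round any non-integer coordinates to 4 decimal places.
R = [[-√2/2, √2/2, 0], [-√2/2, -√2/2, 0], [0, 0, 1]]; R·(4, -4, 3) = (-5.6569, 0.0000, 3.0000)

Rotation matrix for 225° around z-axis:
cos(225°) = -√2/2, sin(225°) = -√2/2
R = [[-√2/2, √2/2, 0], [-√2/2, -√2/2, 0], [0, 0, 1]]
Apply to (4, -4, 3): R·[4, -4, 3]ᵀ = (-5.6569, 0.0000, 3.0000)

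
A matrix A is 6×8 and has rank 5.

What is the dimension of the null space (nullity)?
3

The rank-nullity theorem for an m×n matrix states:
rank(A) + nullity(A) = n (the number of columns).
Here n = 8 and rank(A) = 5, so nullity(A) = 8 - 5 = 3.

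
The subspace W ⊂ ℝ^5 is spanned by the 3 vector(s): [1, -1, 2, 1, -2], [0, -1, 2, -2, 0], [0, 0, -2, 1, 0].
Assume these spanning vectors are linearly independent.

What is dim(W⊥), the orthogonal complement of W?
dim(W⊥) = 2

For any subspace W of ℝ^n, dim(W) + dim(W⊥) = n (the whole-space dimension).
Here the given 3 vectors are linearly independent, so dim(W) = 3.
Thus dim(W⊥) = n - dim(W) = 5 - 3 = 2.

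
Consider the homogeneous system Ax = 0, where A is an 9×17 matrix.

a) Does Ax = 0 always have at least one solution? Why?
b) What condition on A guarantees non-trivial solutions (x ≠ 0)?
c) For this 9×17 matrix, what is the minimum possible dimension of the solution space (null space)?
a) Yes, x = 0 is always a solution. b) When A has linearly dependent columns (rank < n). c) Minimum nullity = 8.

a) x = 0 satisfies A·0 = 0, so the zero vector is always a solution.
b) Non-trivial solutions exist iff the columns of A are linearly dependent, equivalently rank(A) < n (the number of columns).
c) By rank-nullity, rank(A) + nullity(A) = n = 17. Since A has only 9 rows, rank(A) ≤ 9, so nullity(A) ≥ 17 - 9 = 8.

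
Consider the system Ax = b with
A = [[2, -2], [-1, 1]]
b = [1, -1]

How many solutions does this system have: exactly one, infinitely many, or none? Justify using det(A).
No solution

det(A) = (2)*(1) - (-2)*(-1) = 0, so A is singular.
The column space of A is span(column 1) = span([2, -1]).
b = [1, -1] is not a scalar multiple of column 1, so b ∉ column space and the system is inconsistent — no solution.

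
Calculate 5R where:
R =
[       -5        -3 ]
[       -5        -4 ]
5R =
[      -25       -15 ]
[      -25       -20 ]

Scalar multiplication is elementwise: (5R)[i][j] = 5 * R[i][j].
  (5R)[0][0] = 5 * (-5) = -25
  (5R)[0][1] = 5 * (-3) = -15
  (5R)[1][0] = 5 * (-5) = -25
  (5R)[1][1] = 5 * (-4) = -20
5R =
[      -25       -15 ]
[      -25       -20 ]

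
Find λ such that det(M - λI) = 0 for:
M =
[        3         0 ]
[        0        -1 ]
λ = -1, 3

Solve det(M - λI) = 0. For a 2×2 matrix the characteristic equation is λ² - (trace)λ + det = 0.
trace(M) = a + d = 3 - 1 = 2.
det(M) = a*d - b*c = (3)*(-1) - (0)*(0) = -3 - 0 = -3.
Characteristic equation: λ² - (2)λ + (-3) = 0.
Discriminant = (2)² - 4*(-3) = 4 + 12 = 16.
λ = (2 ± √16) / 2 = (2 ± 4) / 2 = -1, 3.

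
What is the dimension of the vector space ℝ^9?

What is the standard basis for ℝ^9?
Dimension = 9; standard basis = {e_1, e_2, e_3, …, e_9}

ℝ^9 is the space of 9-tuples of real numbers; its dimension is 9.
The standard basis consists of 9 vectors: e_1, e_2, e_3, …, e_9, where e_i is the vector with 1 in position i and 0 elsewhere.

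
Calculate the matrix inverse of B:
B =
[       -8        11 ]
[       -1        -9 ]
det(B) = 83
B⁻¹ =
[    -9/83    -11/83 ]
[     1/83     -8/83 ]

For a 2×2 matrix B = [[a, b], [c, d]] with det(B) ≠ 0, B⁻¹ = (1/det(B)) * [[d, -b], [-c, a]].
det(B) = (-8)*(-9) - (11)*(-1) = 72 + 11 = 83.
B⁻¹ = (1/83) * [[-9, -11], [1, -8]].
Dividing each entry by 83 and reducing:
B⁻¹ =
[    -9/83    -11/83 ]
[     1/83     -8/83 ]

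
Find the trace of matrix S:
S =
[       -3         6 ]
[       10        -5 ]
tr(S) = -3 - 5 = -8

The trace of a square matrix is the sum of its diagonal entries.
Diagonal entries of S: S[0][0] = -3, S[1][1] = -5.
tr(S) = -3 - 5 = -8.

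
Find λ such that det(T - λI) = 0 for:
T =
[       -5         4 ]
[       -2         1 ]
λ = -3, -1

Solve det(T - λI) = 0. For a 2×2 matrix the characteristic equation is λ² - (trace)λ + det = 0.
trace(T) = a + d = -5 + 1 = -4.
det(T) = a*d - b*c = (-5)*(1) - (4)*(-2) = -5 + 8 = 3.
Characteristic equation: λ² - (-4)λ + (3) = 0.
Discriminant = (-4)² - 4*(3) = 16 - 12 = 4.
λ = (-4 ± √4) / 2 = (-4 ± 2) / 2 = -3, -1.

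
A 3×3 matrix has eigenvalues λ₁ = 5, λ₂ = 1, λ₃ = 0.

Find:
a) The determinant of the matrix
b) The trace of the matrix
det = 0, trace = 6

Two standard eigenvalue identities:
- det(A) equals the product of the eigenvalues (counted with multiplicity).
- trace(A) equals the sum of the eigenvalues.
det(A) = (5)*(1)*(0) = 0.
trace(A) = 5 + 1 + 0 = 6.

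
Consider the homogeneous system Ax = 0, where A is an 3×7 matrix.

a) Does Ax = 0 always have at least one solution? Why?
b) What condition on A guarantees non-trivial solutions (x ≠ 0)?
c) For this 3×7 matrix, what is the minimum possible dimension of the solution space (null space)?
a) Yes, x = 0 is always a solution. b) When A has linearly dependent columns (rank < n). c) Minimum nullity = 4.

a) x = 0 satisfies A·0 = 0, so the zero vector is always a solution.
b) Non-trivial solutions exist iff the columns of A are linearly dependent, equivalently rank(A) < n (the number of columns).
c) By rank-nullity, rank(A) + nullity(A) = n = 7. Since A has only 3 rows, rank(A) ≤ 3, so nullity(A) ≥ 7 - 3 = 4.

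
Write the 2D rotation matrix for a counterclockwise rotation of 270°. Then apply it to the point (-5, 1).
R = [[0, 1], [-1, 0]]; R·(-5, 1) = (1, 5)

Rotation matrix formula: R(θ) = [[cos θ, -sin θ], [sin θ, cos θ]]
For θ = 270°:
cos(270°) = 0
sin(270°) = -1
R = [[0, 1], [-1, 0]]
Apply to (-5, 1): [0·-5 + (1)·1, -1·-5 + 0·1] = (1, 5)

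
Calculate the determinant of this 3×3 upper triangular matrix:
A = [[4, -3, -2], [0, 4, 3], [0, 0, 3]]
48

The determinant of a triangular matrix is the product of its diagonal entries (the off-diagonal entries above the diagonal do not affect it).
det(A) = (4) * (4) * (3) = 48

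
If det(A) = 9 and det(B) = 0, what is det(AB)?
0

Use the multiplicative property of determinants: det(AB) = det(A)*det(B).
det(AB) = (9)*(0) = 0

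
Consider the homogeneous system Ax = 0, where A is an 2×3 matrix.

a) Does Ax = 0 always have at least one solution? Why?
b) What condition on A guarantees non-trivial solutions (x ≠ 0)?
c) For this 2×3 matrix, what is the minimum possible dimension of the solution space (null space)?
a) Yes, x = 0 is always a solution. b) When A has linearly dependent columns (rank < n). c) Minimum nullity = 1.

a) x = 0 satisfies A·0 = 0, so the zero vector is always a solution.
b) Non-trivial solutions exist iff the columns of A are linearly dependent, equivalently rank(A) < n (the number of columns).
c) By rank-nullity, rank(A) + nullity(A) = n = 3. Since A has only 2 rows, rank(A) ≤ 2, so nullity(A) ≥ 3 - 2 = 1.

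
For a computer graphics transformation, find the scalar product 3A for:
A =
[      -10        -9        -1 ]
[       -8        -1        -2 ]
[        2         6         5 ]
3A =
[      -30       -27        -3 ]
[      -24        -3        -6 ]
[        6        18        15 ]

Scalar multiplication is elementwise: (3A)[i][j] = 3 * A[i][j].
  (3A)[0][0] = 3 * (-10) = -30
  (3A)[0][1] = 3 * (-9) = -27
  (3A)[0][2] = 3 * (-1) = -3
  (3A)[1][0] = 3 * (-8) = -24
  (3A)[1][1] = 3 * (-1) = -3
  (3A)[1][2] = 3 * (-2) = -6
  (3A)[2][0] = 3 * (2) = 6
  (3A)[2][1] = 3 * (6) = 18
  (3A)[2][2] = 3 * (5) = 15
3A =
[      -30       -27        -3 ]
[      -24        -3        -6 ]
[        6        18        15 ]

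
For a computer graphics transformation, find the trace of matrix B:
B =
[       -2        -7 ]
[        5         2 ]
tr(B) = -2 + 2 = 0

The trace of a square matrix is the sum of its diagonal entries.
Diagonal entries of B: B[0][0] = -2, B[1][1] = 2.
tr(B) = -2 + 2 = 0.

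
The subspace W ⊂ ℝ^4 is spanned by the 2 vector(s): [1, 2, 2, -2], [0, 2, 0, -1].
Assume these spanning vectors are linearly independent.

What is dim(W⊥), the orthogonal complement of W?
dim(W⊥) = 2

For any subspace W of ℝ^n, dim(W) + dim(W⊥) = n (the whole-space dimension).
Here the given 2 vectors are linearly independent, so dim(W) = 2.
Thus dim(W⊥) = n - dim(W) = 4 - 2 = 2.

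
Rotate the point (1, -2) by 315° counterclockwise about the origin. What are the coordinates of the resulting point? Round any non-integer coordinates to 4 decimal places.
(-0.7071, -2.1213)

Rotation matrix R(θ) = [[cos θ, -sin θ], [sin θ, cos θ]]; for θ = 315°:
R = [[√2/2, √2/2], [-√2/2, √2/2]]
Result: R × [1, -2]ᵀ = [√2/2·1 + (√2/2)·-2, -√2/2·1 + (√2/2)·-2]ᵀ = (-0.7071, -2.1213)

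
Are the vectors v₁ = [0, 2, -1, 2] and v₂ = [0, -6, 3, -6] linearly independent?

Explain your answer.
No, linearly dependent (v₂ = -3·v₁)

Check whether there is a scalar k with v₂ = k·v₁.
Comparing components, k = -3 satisfies -3·[0, 2, -1, 2] = [0, -6, 3, -6].
Since v₂ is a scalar multiple of v₁, the two vectors are linearly dependent.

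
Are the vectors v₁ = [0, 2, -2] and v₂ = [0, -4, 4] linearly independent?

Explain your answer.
No, linearly dependent (v₂ = -2·v₁)

Check whether there is a scalar k with v₂ = k·v₁.
Comparing components, k = -2 satisfies -2·[0, 2, -2] = [0, -4, 4].
Since v₂ is a scalar multiple of v₁, the two vectors are linearly dependent.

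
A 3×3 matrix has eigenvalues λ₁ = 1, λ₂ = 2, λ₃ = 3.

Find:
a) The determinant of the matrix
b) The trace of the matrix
det = 6, trace = 6

Two standard eigenvalue identities:
- det(A) equals the product of the eigenvalues (counted with multiplicity).
- trace(A) equals the sum of the eigenvalues.
det(A) = (1)*(2)*(3) = 6.
trace(A) = 1 + 2 + 3 = 6.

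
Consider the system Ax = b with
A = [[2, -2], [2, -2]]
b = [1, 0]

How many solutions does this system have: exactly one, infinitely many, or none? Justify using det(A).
No solution

det(A) = (2)*(-2) - (-2)*(2) = 0, so A is singular.
The column space of A is span(column 1) = span([2, 2]).
b = [1, 0] is not a scalar multiple of column 1, so b ∉ column space and the system is inconsistent — no solution.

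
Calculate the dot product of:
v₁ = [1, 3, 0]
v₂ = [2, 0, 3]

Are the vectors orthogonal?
2, No

The dot product is the sum of products of corresponding components.
v₁·v₂ = (1)*(2) + (3)*(0) + (0)*(3) = 2 + 0 + 0 = 2.
Two vectors are orthogonal iff their dot product is 0; here the dot product is 2, so the vectors are not orthogonal.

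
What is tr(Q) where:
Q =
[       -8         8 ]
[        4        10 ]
tr(Q) = -8 + 10 = 2

The trace of a square matrix is the sum of its diagonal entries.
Diagonal entries of Q: Q[0][0] = -8, Q[1][1] = 10.
tr(Q) = -8 + 10 = 2.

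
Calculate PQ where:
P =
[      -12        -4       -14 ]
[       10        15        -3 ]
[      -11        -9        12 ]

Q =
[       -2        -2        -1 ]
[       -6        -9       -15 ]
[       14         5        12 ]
PQ =
[     -148       -10       -96 ]
[     -152      -170      -271 ]
[      244       163       290 ]

Matrix multiplication: (PQ)[i][j] = sum over k of P[i][k] * Q[k][j].
  (PQ)[0][0] = (-12)*(-2) + (-4)*(-6) + (-14)*(14) = -148
  (PQ)[0][1] = (-12)*(-2) + (-4)*(-9) + (-14)*(5) = -10
  (PQ)[0][2] = (-12)*(-1) + (-4)*(-15) + (-14)*(12) = -96
  (PQ)[1][0] = (10)*(-2) + (15)*(-6) + (-3)*(14) = -152
  (PQ)[1][1] = (10)*(-2) + (15)*(-9) + (-3)*(5) = -170
  (PQ)[1][2] = (10)*(-1) + (15)*(-15) + (-3)*(12) = -271
  (PQ)[2][0] = (-11)*(-2) + (-9)*(-6) + (12)*(14) = 244
  (PQ)[2][1] = (-11)*(-2) + (-9)*(-9) + (12)*(5) = 163
  (PQ)[2][2] = (-11)*(-1) + (-9)*(-15) + (12)*(12) = 290
PQ =
[     -148       -10       -96 ]
[     -152      -170      -271 ]
[      244       163       290 ]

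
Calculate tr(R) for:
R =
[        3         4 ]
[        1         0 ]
tr(R) = 3 + 0 = 3

The trace of a square matrix is the sum of its diagonal entries.
Diagonal entries of R: R[0][0] = 3, R[1][1] = 0.
tr(R) = 3 + 0 = 3.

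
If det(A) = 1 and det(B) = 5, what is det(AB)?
5

Use the multiplicative property of determinants: det(AB) = det(A)*det(B).
det(AB) = (1)*(5) = 5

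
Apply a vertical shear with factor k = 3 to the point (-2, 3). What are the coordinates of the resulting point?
(-2, -3)

Shear matrix for vertical shear with factor k = 3:
[[1, 0], [3, 1]]
Result: (-2, 3) → (-2, -3)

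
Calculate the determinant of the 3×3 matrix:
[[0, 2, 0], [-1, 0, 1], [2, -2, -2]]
0

Expansion along first row:
det = 0·det([[0,1],[-2,-2]]) - 2·det([[-1,1],[2,-2]]) + 0·det([[-1,0],[2,-2]])
    = 0·(0·-2 - 1·-2) - 2·(-1·-2 - 1·2) + 0·(-1·-2 - 0·2)
    = 0·2 - 2·0 + 0·2
    = 0 + 0 + 0 = 0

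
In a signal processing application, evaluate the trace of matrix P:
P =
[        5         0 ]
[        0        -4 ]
tr(P) = 5 - 4 = 1

The trace of a square matrix is the sum of its diagonal entries.
Diagonal entries of P: P[0][0] = 5, P[1][1] = -4.
tr(P) = 5 - 4 = 1.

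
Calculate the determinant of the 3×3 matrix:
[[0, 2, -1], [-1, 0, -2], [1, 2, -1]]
-4

Expansion along first row:
det = 0·det([[0,-2],[2,-1]]) - 2·det([[-1,-2],[1,-1]]) + -1·det([[-1,0],[1,2]])
    = 0·(0·-1 - -2·2) - 2·(-1·-1 - -2·1) + -1·(-1·2 - 0·1)
    = 0·4 - 2·3 + -1·-2
    = 0 + -6 + 2 = -4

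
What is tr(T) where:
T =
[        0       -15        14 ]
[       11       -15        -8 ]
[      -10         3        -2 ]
tr(T) = 0 - 15 - 2 = -17

The trace of a square matrix is the sum of its diagonal entries.
Diagonal entries of T: T[0][0] = 0, T[1][1] = -15, T[2][2] = -2.
tr(T) = 0 - 15 - 2 = -17.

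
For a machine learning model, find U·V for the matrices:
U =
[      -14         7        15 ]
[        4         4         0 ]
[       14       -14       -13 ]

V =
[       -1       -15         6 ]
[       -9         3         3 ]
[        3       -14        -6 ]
UV =
[       -4        21      -153 ]
[      -40       -48        36 ]
[       73       -70       120 ]

Matrix multiplication: (UV)[i][j] = sum over k of U[i][k] * V[k][j].
  (UV)[0][0] = (-14)*(-1) + (7)*(-9) + (15)*(3) = -4
  (UV)[0][1] = (-14)*(-15) + (7)*(3) + (15)*(-14) = 21
  (UV)[0][2] = (-14)*(6) + (7)*(3) + (15)*(-6) = -153
  (UV)[1][0] = (4)*(-1) + (4)*(-9) + (0)*(3) = -40
  (UV)[1][1] = (4)*(-15) + (4)*(3) + (0)*(-14) = -48
  (UV)[1][2] = (4)*(6) + (4)*(3) + (0)*(-6) = 36
  (UV)[2][0] = (14)*(-1) + (-14)*(-9) + (-13)*(3) = 73
  (UV)[2][1] = (14)*(-15) + (-14)*(3) + (-13)*(-14) = -70
  (UV)[2][2] = (14)*(6) + (-14)*(3) + (-13)*(-6) = 120
UV =
[       -4        21      -153 ]
[      -40       -48        36 ]
[       73       -70       120 ]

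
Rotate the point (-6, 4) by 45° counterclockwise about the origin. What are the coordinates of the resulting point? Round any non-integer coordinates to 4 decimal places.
(-7.0711, -1.4142)

Rotation matrix R(θ) = [[cos θ, -sin θ], [sin θ, cos θ]]; for θ = 45°:
R = [[√2/2, -√2/2], [√2/2, √2/2]]
Result: R × [-6, 4]ᵀ = [√2/2·-6 + (-√2/2)·4, √2/2·-6 + (√2/2)·4]ᵀ = (-7.0711, -1.4142)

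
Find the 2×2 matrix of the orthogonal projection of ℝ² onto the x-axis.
[[1, 0], [0, 0]]

The orthogonal projection onto the line spanned by a nonzero vector u = (a, b) has matrix P = (u uᵀ) / (uᵀ u) = (1/(a² + b²)) · [[a², ab], [ab, b²]].
Here u = (1, 0), so a² + b² = 1 + 0 = 1.
P = (1/1) · [[1, 0], [0, 0]] = [[1, 0], [0, 0]].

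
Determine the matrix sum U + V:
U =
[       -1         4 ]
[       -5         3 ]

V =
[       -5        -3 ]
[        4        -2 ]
U + V =
[       -6         1 ]
[       -1         1 ]

Matrix addition is elementwise: (U+V)[i][j] = U[i][j] + V[i][j].
  (U+V)[0][0] = (-1) + (-5) = -6
  (U+V)[0][1] = (4) + (-3) = 1
  (U+V)[1][0] = (-5) + (4) = -1
  (U+V)[1][1] = (3) + (-2) = 1
U + V =
[       -6         1 ]
[       -1         1 ]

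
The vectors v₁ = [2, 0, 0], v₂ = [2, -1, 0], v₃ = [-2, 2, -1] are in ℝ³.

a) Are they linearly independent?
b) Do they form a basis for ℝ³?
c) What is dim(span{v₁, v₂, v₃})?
Yes independent, yes basis, dim = 3

Stack v₁, v₂, v₃ as rows of a 3×3 matrix.
[[2, 0, 0]; [2, -1, 0]; [-2, 2, -1]] is already lower triangular with nonzero diagonal entries (2, -1, -1), so its determinant is the product of the diagonal entries, det = (2)·(-1)·(-1) = 2 ≠ 0, and the rows are linearly independent.
Three linearly independent vectors in ℝ³ form a basis for ℝ³, so dim(span{v₁,v₂,v₃}) = 3.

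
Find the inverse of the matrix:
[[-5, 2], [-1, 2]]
[[-1/4, 1/4], [-1/8, 5/8]]

For [[a,b],[c,d]], inverse = (1/det)·[[d,-b],[-c,a]]
det = -5·2 - 2·-1 = -8
Inverse = (1/-8)·[[2, -2], [1, -5]]
        = [[-1/4, 1/4], [-1/8, 5/8]]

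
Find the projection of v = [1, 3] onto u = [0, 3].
[0, 3]

The projection of v onto u is proj_u(v) = ((v·u) / (u·u)) · u.
v·u = (1)*(0) + (3)*(3) = 9.
u·u = (0)*(0) + (3)*(3) = 9.
coefficient = 9 / 9 = 1.
proj_u(v) = 1 · [0, 3] = [0, 3].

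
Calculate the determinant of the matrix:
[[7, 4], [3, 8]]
44

For a 2×2 matrix [[a, b], [c, d]], det = ad - bc
det = (7)(8) - (4)(3) = 56 - 12 = 44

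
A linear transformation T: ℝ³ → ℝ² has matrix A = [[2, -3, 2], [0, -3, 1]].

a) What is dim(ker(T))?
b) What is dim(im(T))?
dim(ker) = 1, dim(im) = 2

The two rows are not scalar multiples of one another (no single k satisfies row 2 = k × row 1), so they are linearly independent.
Thus rank(A) = 2.
dim(im(T)) = rank(A) = 2.
By the rank-nullity theorem applied to T: ℝ³ → ℝ², rank(A) + nullity(A) = 3 (the domain dimension), so dim(ker(T)) = 3 - 2 = 1.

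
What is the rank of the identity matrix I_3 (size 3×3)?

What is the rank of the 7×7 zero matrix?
rank(I_3) = 3, rank(0) = 0

The identity I_3 has 3 columns that are the standard basis vectors e_1, …, e_3. These are linearly independent, so all 3 columns are pivots and rank(I_3) = 3.
The 7×7 zero matrix has every entry zero, so every row is the zero row and there are no pivots; rank(0) = 0.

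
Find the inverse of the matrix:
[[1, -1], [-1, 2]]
[[2, 1], [1, 1]]

For [[a,b],[c,d]], inverse = (1/det)·[[d,-b],[-c,a]]
det = 1·2 - -1·-1 = 1
Inverse = (1/1)·[[2, 1], [1, 1]]
        = [[2, 1], [1, 1]]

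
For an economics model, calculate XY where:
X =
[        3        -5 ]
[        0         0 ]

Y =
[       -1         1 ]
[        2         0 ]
XY =
[      -13         3 ]
[        0         0 ]

Matrix multiplication: (XY)[i][j] = sum over k of X[i][k] * Y[k][j].
  (XY)[0][0] = (3)*(-1) + (-5)*(2) = -13
  (XY)[0][1] = (3)*(1) + (-5)*(0) = 3
  (XY)[1][0] = (0)*(-1) + (0)*(2) = 0
  (XY)[1][1] = (0)*(1) + (0)*(0) = 0
XY =
[      -13         3 ]
[        0         0 ]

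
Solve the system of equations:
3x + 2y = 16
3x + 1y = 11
x = 2, y = 5

Use elimination (row reduction):
Equation 1: 3x + 2y = 16.
Equation 2: 3x + 1y = 11.
Multiply Eq1 by 3 and Eq2 by 3: 9x + 6y = 48;  9x + 3y = 33.
Subtract: (-3)y = -15, so y = 5.
Back-substitute into Eq1: 3x + 2*(5) = 16, so x = 2.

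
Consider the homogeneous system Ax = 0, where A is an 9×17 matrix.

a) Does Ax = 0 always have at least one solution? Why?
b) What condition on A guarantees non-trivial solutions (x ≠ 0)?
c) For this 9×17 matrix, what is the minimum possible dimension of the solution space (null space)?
a) Yes, x = 0 is always a solution. b) When A has linearly dependent columns (rank < n). c) Minimum nullity = 8.

a) x = 0 satisfies A·0 = 0, so the zero vector is always a solution.
b) Non-trivial solutions exist iff the columns of A are linearly dependent, equivalently rank(A) < n (the number of columns).
c) By rank-nullity, rank(A) + nullity(A) = n = 17. Since A has only 9 rows, rank(A) ≤ 9, so nullity(A) ≥ 17 - 9 = 8.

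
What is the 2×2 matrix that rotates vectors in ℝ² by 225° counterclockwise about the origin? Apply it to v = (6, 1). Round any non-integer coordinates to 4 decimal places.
R = [[-√2/2, √2/2], [-√2/2, -√2/2]]; R·v = (-3.5355, -4.9497)

A counterclockwise rotation by angle θ in ℝ² has matrix R(θ) = [[cos θ, -sin θ], [sin θ, cos θ]].
For θ = 225°: cos θ = -√2/2, sin θ = -√2/2.
R(225°) = [[-√2/2, √2/2], [-√2/2, -√2/2]].
R·v = [-√2/2·6 + (√2/2)·1, -√2/2·6 + -√2/2·1] = (-3.5355, -4.9497).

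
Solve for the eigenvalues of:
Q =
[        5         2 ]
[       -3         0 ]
λ = 2, 3

Solve det(Q - λI) = 0. For a 2×2 matrix the characteristic equation is λ² - (trace)λ + det = 0.
trace(Q) = a + d = 5 + 0 = 5.
det(Q) = a*d - b*c = (5)*(0) - (2)*(-3) = 0 + 6 = 6.
Characteristic equation: λ² - (5)λ + (6) = 0.
Discriminant = (5)² - 4*(6) = 25 - 24 = 1.
λ = (5 ± √1) / 2 = (5 ± 1) / 2 = 2, 3.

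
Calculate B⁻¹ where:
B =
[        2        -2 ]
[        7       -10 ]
det(B) = -6
B⁻¹ =
[      5/3      -1/3 ]
[      7/6      -1/3 ]

For a 2×2 matrix B = [[a, b], [c, d]] with det(B) ≠ 0, B⁻¹ = (1/det(B)) * [[d, -b], [-c, a]].
det(B) = (2)*(-10) - (-2)*(7) = -20 + 14 = -6.
B⁻¹ = (1/-6) * [[-10, 2], [-7, 2]].
Dividing each entry by -6 and reducing:
B⁻¹ =
[      5/3      -1/3 ]
[      7/6      -1/3 ]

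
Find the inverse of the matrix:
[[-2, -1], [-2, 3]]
[[-3/8, -1/8], [-1/4, 1/4]]

For [[a,b],[c,d]], inverse = (1/det)·[[d,-b],[-c,a]]
det = -2·3 - -1·-2 = -8
Inverse = (1/-8)·[[3, 1], [2, -2]]
        = [[-3/8, -1/8], [-1/4, 1/4]]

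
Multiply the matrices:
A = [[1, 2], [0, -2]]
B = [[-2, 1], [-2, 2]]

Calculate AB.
[[-6, 5], [4, -4]]

Each entry (i,j) of AB = sum over k of A[i][k]*B[k][j].
(AB)[0][0] = (1)*(-2) + (2)*(-2) = -6
(AB)[0][1] = (1)*(1) + (2)*(2) = 5
(AB)[1][0] = (0)*(-2) + (-2)*(-2) = 4
(AB)[1][1] = (0)*(1) + (-2)*(2) = -4
AB = [[-6, 5], [4, -4]]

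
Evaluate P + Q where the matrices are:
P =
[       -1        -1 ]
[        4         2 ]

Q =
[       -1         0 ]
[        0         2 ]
P + Q =
[       -2        -1 ]
[        4         4 ]

Matrix addition is elementwise: (P+Q)[i][j] = P[i][j] + Q[i][j].
  (P+Q)[0][0] = (-1) + (-1) = -2
  (P+Q)[0][1] = (-1) + (0) = -1
  (P+Q)[1][0] = (4) + (0) = 4
  (P+Q)[1][1] = (2) + (2) = 4
P + Q =
[       -2        -1 ]
[        4         4 ]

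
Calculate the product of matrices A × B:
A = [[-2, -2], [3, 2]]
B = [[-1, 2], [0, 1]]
[[2, -6], [-3, 8]]

Matrix multiplication:
C[0][0] = -2×-1 + -2×0 = 2
C[0][1] = -2×2 + -2×1 = -6
C[1][0] = 3×-1 + 2×0 = -3
C[1][1] = 3×2 + 2×1 = 8
Result: [[2, -6], [-3, 8]]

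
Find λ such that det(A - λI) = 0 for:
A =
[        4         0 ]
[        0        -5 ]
λ = -5, 4

Solve det(A - λI) = 0. For a 2×2 matrix the characteristic equation is λ² - (trace)λ + det = 0.
trace(A) = a + d = 4 - 5 = -1.
det(A) = a*d - b*c = (4)*(-5) - (0)*(0) = -20 - 0 = -20.
Characteristic equation: λ² - (-1)λ + (-20) = 0.
Discriminant = (-1)² - 4*(-20) = 1 + 80 = 81.
λ = (-1 ± √81) / 2 = (-1 ± 9) / 2 = -5, 4.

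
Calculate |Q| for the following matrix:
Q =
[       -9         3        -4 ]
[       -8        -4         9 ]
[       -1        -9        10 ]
det(Q) = -428

Expand along row 0 (cofactor expansion): det(Q) = a*(e*i - f*h) - b*(d*i - f*g) + c*(d*h - e*g), where the 3×3 is [[a, b, c], [d, e, f], [g, h, i]].
Minor M_00 = (-4)*(10) - (9)*(-9) = -40 + 81 = 41.
Minor M_01 = (-8)*(10) - (9)*(-1) = -80 + 9 = -71.
Minor M_02 = (-8)*(-9) - (-4)*(-1) = 72 - 4 = 68.
det(Q) = (-9)*(41) - (3)*(-71) + (-4)*(68) = -369 + 213 - 272 = -428.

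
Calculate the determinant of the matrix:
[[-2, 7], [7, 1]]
-51

For a 2×2 matrix [[a, b], [c, d]], det = ad - bc
det = (-2)(1) - (7)(7) = -2 - 49 = -51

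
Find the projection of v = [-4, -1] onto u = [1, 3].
[-7/10, -21/10]

The projection of v onto u is proj_u(v) = ((v·u) / (u·u)) · u.
v·u = (-4)*(1) + (-1)*(3) = -7.
u·u = (1)*(1) + (3)*(3) = 10.
coefficient = -7 / 10 = -7/10.
proj_u(v) = -7/10 · [1, 3] = [-7/10, -21/10].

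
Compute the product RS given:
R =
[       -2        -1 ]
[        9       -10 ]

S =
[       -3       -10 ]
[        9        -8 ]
RS =
[       -3        28 ]
[     -117       -10 ]

Matrix multiplication: (RS)[i][j] = sum over k of R[i][k] * S[k][j].
  (RS)[0][0] = (-2)*(-3) + (-1)*(9) = -3
  (RS)[0][1] = (-2)*(-10) + (-1)*(-8) = 28
  (RS)[1][0] = (9)*(-3) + (-10)*(9) = -117
  (RS)[1][1] = (9)*(-10) + (-10)*(-8) = -10
RS =
[       -3        28 ]
[     -117       -10 ]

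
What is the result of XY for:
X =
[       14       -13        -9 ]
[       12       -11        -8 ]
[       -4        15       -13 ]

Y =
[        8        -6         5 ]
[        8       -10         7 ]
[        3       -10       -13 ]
XY =
[      -19       136        96 ]
[      -16       118        87 ]
[       49         4       254 ]

Matrix multiplication: (XY)[i][j] = sum over k of X[i][k] * Y[k][j].
  (XY)[0][0] = (14)*(8) + (-13)*(8) + (-9)*(3) = -19
  (XY)[0][1] = (14)*(-6) + (-13)*(-10) + (-9)*(-10) = 136
  (XY)[0][2] = (14)*(5) + (-13)*(7) + (-9)*(-13) = 96
  (XY)[1][0] = (12)*(8) + (-11)*(8) + (-8)*(3) = -16
  (XY)[1][1] = (12)*(-6) + (-11)*(-10) + (-8)*(-10) = 118
  (XY)[1][2] = (12)*(5) + (-11)*(7) + (-8)*(-13) = 87
  (XY)[2][0] = (-4)*(8) + (15)*(8) + (-13)*(3) = 49
  (XY)[2][1] = (-4)*(-6) + (15)*(-10) + (-13)*(-10) = 4
  (XY)[2][2] = (-4)*(5) + (15)*(7) + (-13)*(-13) = 254
XY =
[      -19       136        96 ]
[      -16       118        87 ]
[       49         4       254 ]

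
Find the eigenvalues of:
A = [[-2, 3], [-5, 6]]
λ = 1, 3

Solve det(A - λI) = 0. For a 2×2 matrix this is λ² - (trace)λ + det = 0.
trace(A) = -2 + 6 = 4.
det(A) = (-2)*(6) - (3)*(-5) = -12 + 15 = 3.
Characteristic equation: λ² - (4)λ + (3) = 0.
Discriminant: (4)² - 4*(3) = 16 - 12 = 4.
Roots: λ = (4 ± √4) / 2 = 1, 3.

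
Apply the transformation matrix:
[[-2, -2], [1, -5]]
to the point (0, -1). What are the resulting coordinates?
(2, 5)

Matrix multiplication:
[[-2, -2], [1, -5]] × [0, -1]ᵀ
= [-2×0 + -2×-1, 1×0 + -5×-1]ᵀ
= [2.0000, 5.0000]ᵀ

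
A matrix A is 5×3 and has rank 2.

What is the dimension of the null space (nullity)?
1

The rank-nullity theorem for an m×n matrix states:
rank(A) + nullity(A) = n (the number of columns).
Here n = 3 and rank(A) = 2, so nullity(A) = 3 - 2 = 1.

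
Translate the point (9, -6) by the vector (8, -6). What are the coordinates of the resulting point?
(17, -12)

Translation by (8, -6):
x' = 9 + 8 = 17
y' = -6 + -6 = -12
Homogeneous matrix: [[1, 0, 8], [0, 1, -6], [0, 0, 1]]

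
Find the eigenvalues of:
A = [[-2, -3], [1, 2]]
λ = -1, 1

Solve det(A - λI) = 0. For a 2×2 matrix this is λ² - (trace)λ + det = 0.
trace(A) = -2 + 2 = 0.
det(A) = (-2)*(2) - (-3)*(1) = -4 + 3 = -1.
Characteristic equation: λ² - (0)λ + (-1) = 0.
Discriminant: (0)² - 4*(-1) = 0 + 4 = 4.
Roots: λ = (0 ± √4) / 2 = -1, 1.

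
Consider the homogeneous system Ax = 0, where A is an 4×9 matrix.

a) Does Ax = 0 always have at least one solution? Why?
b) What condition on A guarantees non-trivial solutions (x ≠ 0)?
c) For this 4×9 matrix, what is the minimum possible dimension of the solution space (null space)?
a) Yes, x = 0 is always a solution. b) When A has linearly dependent columns (rank < n). c) Minimum nullity = 5.

a) x = 0 satisfies A·0 = 0, so the zero vector is always a solution.
b) Non-trivial solutions exist iff the columns of A are linearly dependent, equivalently rank(A) < n (the number of columns).
c) By rank-nullity, rank(A) + nullity(A) = n = 9. Since A has only 4 rows, rank(A) ≤ 4, so nullity(A) ≥ 9 - 4 = 5.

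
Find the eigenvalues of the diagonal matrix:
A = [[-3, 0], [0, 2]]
λ₁ = -3, λ₂ = 2

The characteristic polynomial of A is det(A - λI) = (-3 - λ)(2 - λ) = 0.
The roots are λ = -3 and λ = 2, so the eigenvalues are the diagonal entries.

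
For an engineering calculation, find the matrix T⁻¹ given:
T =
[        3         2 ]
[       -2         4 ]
det(T) = 16
T⁻¹ =
[      1/4      -1/8 ]
[      1/8      3/16 ]

For a 2×2 matrix T = [[a, b], [c, d]] with det(T) ≠ 0, T⁻¹ = (1/det(T)) * [[d, -b], [-c, a]].
det(T) = (3)*(4) - (2)*(-2) = 12 + 4 = 16.
T⁻¹ = (1/16) * [[4, -2], [2, 3]].
Dividing each entry by 16 and reducing:
T⁻¹ =
[      1/4      -1/8 ]
[      1/8      3/16 ]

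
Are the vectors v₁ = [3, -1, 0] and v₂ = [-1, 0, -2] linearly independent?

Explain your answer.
Yes, linearly independent

Two vectors are linearly dependent iff one is a scalar multiple of the other.
No single scalar k satisfies v₂ = k·v₁ (the ratios of corresponding entries disagree), so v₁ and v₂ are linearly independent.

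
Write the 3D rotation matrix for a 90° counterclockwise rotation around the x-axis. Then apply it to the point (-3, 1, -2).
R = [[1, 0, 0], [0, 0, -1], [0, 1, 0]]; R·(-3, 1, -2) = (-3, 2, 1)

Rotation matrix for 90° around x-axis:
cos(90°) = 0, sin(90°) = 1
R = [[1, 0, 0], [0, 0, -1], [0, 1, 0]]
Apply to (-3, 1, -2): R·[-3, 1, -2]ᵀ = (-3, 2, 1)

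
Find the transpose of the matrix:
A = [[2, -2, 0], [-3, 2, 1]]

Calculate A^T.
[[2, -3], [-2, 2], [0, 1]]

The transpose sends entry (i,j) to (j,i); rows become columns.
Row 0 of A: [2, -2, 0] -> column 0 of A^T.
Row 1 of A: [-3, 2, 1] -> column 1 of A^T.
A^T = [[2, -3], [-2, 2], [0, 1]]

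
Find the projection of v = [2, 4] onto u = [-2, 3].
[-16/13, 24/13]

The projection of v onto u is proj_u(v) = ((v·u) / (u·u)) · u.
v·u = (2)*(-2) + (4)*(3) = 8.
u·u = (-2)*(-2) + (3)*(3) = 13.
coefficient = 8 / 13 = 8/13.
proj_u(v) = 8/13 · [-2, 3] = [-16/13, 24/13].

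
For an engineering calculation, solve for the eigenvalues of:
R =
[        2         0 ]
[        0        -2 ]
λ = -2, 2

Solve det(R - λI) = 0. For a 2×2 matrix the characteristic equation is λ² - (trace)λ + det = 0.
trace(R) = a + d = 2 - 2 = 0.
det(R) = a*d - b*c = (2)*(-2) - (0)*(0) = -4 - 0 = -4.
Characteristic equation: λ² - (0)λ + (-4) = 0.
Discriminant = (0)² - 4*(-4) = 0 + 16 = 16.
λ = (0 ± √16) / 2 = (0 ± 4) / 2 = -2, 2.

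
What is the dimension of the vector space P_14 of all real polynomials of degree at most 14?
Dimension = 15

A polynomial of degree at most 14 can be written as a₀ + a₁x + a₂x² + … + a_14x^14, with 15 free coefficients a₀, …, a_14.
The set {1, x, x², …, x^14} is a basis: it spans P_14 (every such polynomial is a linear combination of these) and is linearly independent (a polynomial is zero iff all its coefficients are zero).
Therefore dim(P_14) = 14 + 1 = 15.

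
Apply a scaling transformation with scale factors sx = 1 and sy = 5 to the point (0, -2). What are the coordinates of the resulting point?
(0, -10)

Scaling matrix:
[[1, 0], [0, 5]]
Result: (0 × 1, -2 × 5) = (0, -10)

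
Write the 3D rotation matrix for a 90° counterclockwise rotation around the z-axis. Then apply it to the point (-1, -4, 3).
R = [[0, -1, 0], [1, 0, 0], [0, 0, 1]]; R·(-1, -4, 3) = (4, -1, 3)

Rotation matrix for 90° around z-axis:
cos(90°) = 0, sin(90°) = 1
R = [[0, -1, 0], [1, 0, 0], [0, 0, 1]]
Apply to (-1, -4, 3): R·[-1, -4, 3]ᵀ = (4, -1, 3)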